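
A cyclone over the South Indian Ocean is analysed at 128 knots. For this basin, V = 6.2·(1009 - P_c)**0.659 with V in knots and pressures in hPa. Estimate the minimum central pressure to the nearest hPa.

910 hPa

ΔP = (V / 6.2)^(1/0.659) = (128/6.2)^1.517.
128/6.2 = 20.645; 20.645^1.517 ≈ 98.89 hPa.
P_c = 1009 − 98.89 = 910.11 ≈ 910 hPa.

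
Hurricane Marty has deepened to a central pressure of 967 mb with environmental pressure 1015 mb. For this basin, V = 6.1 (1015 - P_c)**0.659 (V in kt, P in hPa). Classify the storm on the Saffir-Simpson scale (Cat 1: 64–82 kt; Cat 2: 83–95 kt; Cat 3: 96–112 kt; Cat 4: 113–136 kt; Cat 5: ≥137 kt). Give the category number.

1

ΔP = 1015 − 967 = 48 mb.
V ≈ 6.1 × 48^0.659 = 6.1 × 12.82 ≈ 78 kt.
78 kt falls in the Category 1 band.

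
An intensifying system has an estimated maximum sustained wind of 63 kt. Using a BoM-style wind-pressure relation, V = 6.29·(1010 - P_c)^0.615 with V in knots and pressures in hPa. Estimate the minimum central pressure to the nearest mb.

ΔP = (V / 6.29)^(1/0.615) = (63/6.29)^1.626.
63/6.29 = 10.016; 10.016^1.626 ≈ 42.38 mb.
P_c = 1010 − 42.38 = 967.62 ≈ 968 mb.

968 mb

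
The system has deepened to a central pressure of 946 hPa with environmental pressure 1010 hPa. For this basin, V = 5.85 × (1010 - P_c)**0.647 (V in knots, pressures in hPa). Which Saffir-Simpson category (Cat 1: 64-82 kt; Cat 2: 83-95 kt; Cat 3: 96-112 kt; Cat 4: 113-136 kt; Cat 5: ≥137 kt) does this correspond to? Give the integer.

ΔP = 1010 − 946 = 64 hPa.
V ≈ 5.85 × 64^0.647 = 5.85 × 14.74 ≈ 86 kt.
86 kt falls in the Category 2 band.

2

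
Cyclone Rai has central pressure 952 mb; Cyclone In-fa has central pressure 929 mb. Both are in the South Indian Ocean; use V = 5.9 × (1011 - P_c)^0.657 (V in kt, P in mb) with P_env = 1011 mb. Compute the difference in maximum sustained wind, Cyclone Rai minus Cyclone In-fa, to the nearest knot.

Cyclone Rai: ΔP = 59; V ≈ 5.9 × 59^0.657 ≈ 85.96 kt.
Cyclone In-fa: ΔP = 82; V ≈ 5.9 × 82^0.657 ≈ 106.72 kt.
Difference ≈ 85.96 − 106.72 = -20.76 → -21 kt.

-21 kt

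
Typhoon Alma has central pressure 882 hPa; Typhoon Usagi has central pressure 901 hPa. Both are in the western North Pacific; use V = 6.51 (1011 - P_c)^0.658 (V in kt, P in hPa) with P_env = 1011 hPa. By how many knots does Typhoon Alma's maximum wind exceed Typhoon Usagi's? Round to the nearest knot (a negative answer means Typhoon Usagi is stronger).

Typhoon Alma: ΔP = 129; V ≈ 6.51 × 129^0.658 ≈ 159.35 kt.
Typhoon Usagi: ΔP = 110; V ≈ 6.51 × 110^0.658 ≈ 143.49 kt.
Difference ≈ 159.35 − 143.49 = 15.86 → 16 kt.

16 kt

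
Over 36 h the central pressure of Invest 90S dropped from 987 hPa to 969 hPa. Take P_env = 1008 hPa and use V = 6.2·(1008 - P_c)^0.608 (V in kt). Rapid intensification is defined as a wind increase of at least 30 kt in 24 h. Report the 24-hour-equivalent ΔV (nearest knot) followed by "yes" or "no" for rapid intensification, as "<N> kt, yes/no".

12 kt, no

V₁: ΔP = 21, V ≈ 6.2 × 21^0.608 ≈ 39.47 kt.
V₂: ΔP = 39, V ≈ 6.2 × 39^0.608 ≈ 57.51 kt.
ΔV over 36 h = 18.04 kt → 24 h equivalent = 18.04 × 24/36 ≈ 12.03 kt.
12 kt < 30 kt ⇒ not rapid intensification.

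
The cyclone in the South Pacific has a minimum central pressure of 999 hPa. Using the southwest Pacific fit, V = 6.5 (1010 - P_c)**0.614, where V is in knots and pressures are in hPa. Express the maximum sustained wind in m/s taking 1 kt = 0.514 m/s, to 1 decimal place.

ΔP = 1010 − 999 = 11 hPa.
V ≈ 6.5 × 11^0.614 = 6.5 × 4.359 ≈ 28.335 kt.
28.335 × 0.514 ≈ 14.56 m/s → 14.6 m/s.

14.6 m/s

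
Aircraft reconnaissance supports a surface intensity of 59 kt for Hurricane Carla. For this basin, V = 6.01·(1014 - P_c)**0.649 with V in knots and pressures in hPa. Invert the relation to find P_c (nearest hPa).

980 hPa

ΔP = (V / 6.01)^(1/0.649) = (59/6.01)^1.541.
59/6.01 = 9.817; 9.817^1.541 ≈ 33.77 hPa.
P_c = 1014 − 33.77 = 980.23 ≈ 980 hPa.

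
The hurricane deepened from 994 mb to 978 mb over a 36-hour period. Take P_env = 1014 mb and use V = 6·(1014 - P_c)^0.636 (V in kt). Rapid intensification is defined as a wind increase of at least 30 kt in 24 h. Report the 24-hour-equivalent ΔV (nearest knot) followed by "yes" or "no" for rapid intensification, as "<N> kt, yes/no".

V₁: ΔP = 20, V ≈ 6 × 20^0.636 ≈ 40.33 kt.
V₂: ΔP = 36, V ≈ 6 × 36^0.636 ≈ 58.61 kt.
ΔV over 36 h = 18.28 kt → 24 h equivalent = 18.28 × 24/36 ≈ 12.19 kt.
12 kt < 30 kt ⇒ not rapid intensification.

12 kt, no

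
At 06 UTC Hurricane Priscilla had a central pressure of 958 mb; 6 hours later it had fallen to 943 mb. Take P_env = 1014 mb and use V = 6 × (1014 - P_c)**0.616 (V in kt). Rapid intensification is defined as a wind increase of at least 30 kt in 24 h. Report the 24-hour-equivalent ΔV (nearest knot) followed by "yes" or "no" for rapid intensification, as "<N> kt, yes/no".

V₁: ΔP = 56, V ≈ 6 × 56^0.616 ≈ 71.62 kt.
V₂: ΔP = 71, V ≈ 6 × 71^0.616 ≈ 82.89 kt.
ΔV over 6 h = 11.27 kt → 24 h equivalent = 11.27 × 24/6 ≈ 45.08 kt.
45 kt ≥ 30 kt ⇒ rapid intensification.

45 kt, yes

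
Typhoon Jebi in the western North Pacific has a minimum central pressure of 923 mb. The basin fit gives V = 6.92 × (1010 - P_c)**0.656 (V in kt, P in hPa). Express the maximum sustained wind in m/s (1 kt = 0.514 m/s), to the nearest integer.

ΔP = 1010 − 923 = 87 mb.
V ≈ 6.92 × 87^0.656 = 6.92 × 18.721 ≈ 129.548 kt.
129.548 × 0.514 ≈ 66.59 m/s → 67 m/s.

67 m/s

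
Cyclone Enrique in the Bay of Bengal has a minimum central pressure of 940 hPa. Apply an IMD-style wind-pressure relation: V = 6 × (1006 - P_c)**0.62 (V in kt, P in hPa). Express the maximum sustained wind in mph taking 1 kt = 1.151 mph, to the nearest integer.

ΔP = 1006 − 940 = 66 hPa.
V ≈ 6 × 66^0.62 = 6 × 13.431 ≈ 80.588 kt.
80.588 × 1.151 ≈ 92.76 mph → 93 mph.

93 mph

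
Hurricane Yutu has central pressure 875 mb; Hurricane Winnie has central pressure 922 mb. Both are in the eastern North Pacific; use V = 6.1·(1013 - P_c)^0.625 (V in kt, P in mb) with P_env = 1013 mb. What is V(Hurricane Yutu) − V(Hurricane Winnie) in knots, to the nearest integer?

Hurricane Yutu: ΔP = 138; V ≈ 6.1 × 138^0.625 ≈ 132.66 kt.
Hurricane Winnie: ΔP = 91; V ≈ 6.1 × 91^0.625 ≈ 102.27 kt.
Difference ≈ 132.66 − 102.27 = 30.39 → 30 kt.

30 kt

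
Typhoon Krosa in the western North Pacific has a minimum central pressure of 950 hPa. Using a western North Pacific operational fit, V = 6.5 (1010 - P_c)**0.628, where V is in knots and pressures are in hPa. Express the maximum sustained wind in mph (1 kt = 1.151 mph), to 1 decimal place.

ΔP = 1010 − 950 = 60 hPa.
V ≈ 6.5 × 60^0.628 = 6.5 × 13.082 ≈ 85.034 kt.
85.034 × 1.151 ≈ 97.87 mph → 97.9 mph.

97.9 mph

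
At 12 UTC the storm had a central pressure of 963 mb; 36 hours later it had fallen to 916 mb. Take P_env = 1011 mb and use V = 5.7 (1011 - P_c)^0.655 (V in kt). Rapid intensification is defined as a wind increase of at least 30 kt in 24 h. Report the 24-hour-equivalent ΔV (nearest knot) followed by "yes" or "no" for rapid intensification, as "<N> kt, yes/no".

V₁: ΔP = 48, V ≈ 5.7 × 48^0.655 ≈ 71.96 kt.
V₂: ΔP = 95, V ≈ 5.7 × 95^0.655 ≈ 112.53 kt.
ΔV over 36 h = 40.57 kt → 24 h equivalent = 40.57 × 24/36 ≈ 27.05 kt.
27 kt < 30 kt ⇒ not rapid intensification.

27 kt, no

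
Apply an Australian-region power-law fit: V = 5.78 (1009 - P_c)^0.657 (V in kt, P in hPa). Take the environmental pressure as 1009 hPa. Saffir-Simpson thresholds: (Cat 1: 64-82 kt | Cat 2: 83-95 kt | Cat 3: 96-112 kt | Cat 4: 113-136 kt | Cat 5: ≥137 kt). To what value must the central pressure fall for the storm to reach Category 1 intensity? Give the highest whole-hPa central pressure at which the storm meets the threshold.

970 hPa

Category 1 begins at V = 64 kt.
Required ΔP = (64/5.78)^(1/0.657) = 11.073^1.522 ≈ 38.85 hPa.
P_c ≤ 1009 − 38.85 = 970.15, so the highest integer P_c is 970 hPa.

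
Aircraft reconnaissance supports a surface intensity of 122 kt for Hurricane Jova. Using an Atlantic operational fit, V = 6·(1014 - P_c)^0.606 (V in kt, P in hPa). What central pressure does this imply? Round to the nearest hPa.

870 hPa

ΔP = (V / 6)^(1/0.606) = (122/6)^1.650.
122/6 = 20.333; 20.333^1.650 ≈ 144.13 hPa.
P_c = 1014 − 144.13 = 869.87 ≈ 870 hPa.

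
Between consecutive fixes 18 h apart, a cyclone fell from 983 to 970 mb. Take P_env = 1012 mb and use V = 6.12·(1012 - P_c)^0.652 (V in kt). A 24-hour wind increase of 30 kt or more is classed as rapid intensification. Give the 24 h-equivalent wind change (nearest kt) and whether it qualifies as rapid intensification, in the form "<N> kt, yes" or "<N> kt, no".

20 kt, no

V₁: ΔP = 29, V ≈ 6.12 × 29^0.652 ≈ 54.98 kt.
V₂: ΔP = 42, V ≈ 6.12 × 42^0.652 ≈ 70.00 kt.
ΔV over 18 h = 15.02 kt → 24 h equivalent = 15.02 × 24/18 ≈ 20.03 kt.
20 kt < 30 kt ⇒ not rapid intensification.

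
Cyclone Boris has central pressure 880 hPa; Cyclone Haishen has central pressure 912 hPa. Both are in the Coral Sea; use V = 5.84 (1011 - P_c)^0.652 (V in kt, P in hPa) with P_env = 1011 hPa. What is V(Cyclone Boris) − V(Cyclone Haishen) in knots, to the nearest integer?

Cyclone Boris: ΔP = 131; V ≈ 5.84 × 131^0.652 ≈ 140.24 kt.
Cyclone Haishen: ΔP = 99; V ≈ 5.84 × 99^0.652 ≈ 116.83 kt.
Difference ≈ 140.24 − 116.83 = 23.41 → 23 kt.

23 kt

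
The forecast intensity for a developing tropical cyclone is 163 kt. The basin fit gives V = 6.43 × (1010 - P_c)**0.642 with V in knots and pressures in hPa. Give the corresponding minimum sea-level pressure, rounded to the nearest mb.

ΔP = (V / 6.43)^(1/0.642) = (163/6.43)^1.558.
163/6.43 = 25.350; 25.350^1.558 ≈ 153.77 mb.
P_c = 1010 − 153.77 = 856.23 ≈ 856 mb.

856 mb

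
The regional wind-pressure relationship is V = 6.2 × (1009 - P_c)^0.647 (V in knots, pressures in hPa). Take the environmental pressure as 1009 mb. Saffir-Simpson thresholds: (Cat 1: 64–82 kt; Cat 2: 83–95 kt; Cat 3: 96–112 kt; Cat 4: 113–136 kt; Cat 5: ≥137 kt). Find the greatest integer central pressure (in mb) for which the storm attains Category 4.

Category 4 begins at V = 113 kt.
Required ΔP = (113/6.2)^(1/0.647) = 18.226^1.546 ≈ 88.82 mb.
P_c ≤ 1009 − 88.82 = 920.18, so the highest integer P_c is 920 mb.

920 mb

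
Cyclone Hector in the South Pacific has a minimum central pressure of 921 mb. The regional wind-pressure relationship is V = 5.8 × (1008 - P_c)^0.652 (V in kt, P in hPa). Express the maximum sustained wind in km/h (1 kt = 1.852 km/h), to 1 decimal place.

ΔP = 1008 − 921 = 87 mb.
V ≈ 5.8 × 87^0.652 = 5.8 × 18.389 ≈ 106.658 kt.
106.658 × 1.852 ≈ 197.53 km/h → 197.5 km/h.

197.5 km/h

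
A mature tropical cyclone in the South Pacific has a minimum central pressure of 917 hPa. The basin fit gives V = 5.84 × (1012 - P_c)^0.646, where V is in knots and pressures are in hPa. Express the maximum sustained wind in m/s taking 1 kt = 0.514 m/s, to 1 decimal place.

ΔP = 1012 − 917 = 95 hPa.
V ≈ 5.84 × 95^0.646 = 5.84 × 18.950 ≈ 110.668 kt.
110.668 × 0.514 ≈ 56.88 m/s → 56.9 m/s.

56.9 m/s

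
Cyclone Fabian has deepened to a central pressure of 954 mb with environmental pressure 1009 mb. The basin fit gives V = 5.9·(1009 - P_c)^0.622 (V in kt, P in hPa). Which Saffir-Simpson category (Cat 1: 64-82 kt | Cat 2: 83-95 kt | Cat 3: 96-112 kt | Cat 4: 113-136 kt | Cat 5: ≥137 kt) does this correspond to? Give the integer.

ΔP = 1009 − 954 = 55 mb.
V ≈ 5.9 × 55^0.622 = 5.9 × 12.09 ≈ 71 kt.
71 kt falls in the Category 1 band.

1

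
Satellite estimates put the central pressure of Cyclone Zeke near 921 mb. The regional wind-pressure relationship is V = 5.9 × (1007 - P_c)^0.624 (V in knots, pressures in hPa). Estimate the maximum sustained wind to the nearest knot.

95 kt

ΔP = 1007 − 921 = 86 mb.
86^0.624 ≈ 16.111.
V ≈ 5.9 × 16.111 ≈ 95.1 kt.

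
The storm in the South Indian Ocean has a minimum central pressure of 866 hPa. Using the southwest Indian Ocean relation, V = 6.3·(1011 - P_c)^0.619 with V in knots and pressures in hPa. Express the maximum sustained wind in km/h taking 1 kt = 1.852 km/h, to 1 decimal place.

254.0 km/h

ΔP = 1011 − 866 = 145 hPa.
V ≈ 6.3 × 145^0.619 = 6.3 × 21.771 ≈ 137.160 kt.
137.160 × 1.852 ≈ 254.02 km/h → 254.0 km/h.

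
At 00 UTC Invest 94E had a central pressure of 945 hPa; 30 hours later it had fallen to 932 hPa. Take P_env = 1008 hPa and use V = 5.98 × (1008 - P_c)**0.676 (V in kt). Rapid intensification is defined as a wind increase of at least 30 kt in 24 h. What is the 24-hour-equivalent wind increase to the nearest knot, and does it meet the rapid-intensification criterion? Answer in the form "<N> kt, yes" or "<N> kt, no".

11 kt, no

V₁: ΔP = 63, V ≈ 5.98 × 63^0.676 ≈ 98.41 kt.
V₂: ΔP = 76, V ≈ 5.98 × 76^0.676 ≈ 111.72 kt.
ΔV over 30 h = 13.31 kt → 24 h equivalent = 13.31 × 24/30 ≈ 10.65 kt.
11 kt < 30 kt ⇒ not rapid intensification.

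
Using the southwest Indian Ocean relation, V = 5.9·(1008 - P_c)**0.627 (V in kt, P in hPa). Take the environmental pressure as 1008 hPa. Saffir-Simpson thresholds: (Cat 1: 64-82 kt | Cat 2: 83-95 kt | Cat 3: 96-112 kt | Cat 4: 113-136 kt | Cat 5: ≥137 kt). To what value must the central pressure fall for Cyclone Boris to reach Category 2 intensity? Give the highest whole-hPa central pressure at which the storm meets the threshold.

Category 2 begins at V = 83 kt.
Required ΔP = (83/5.9)^(1/0.627) = 14.068^1.595 ≈ 67.81 hPa.
P_c ≤ 1008 − 67.81 = 940.19, so the highest integer P_c is 940 hPa.

940 hPa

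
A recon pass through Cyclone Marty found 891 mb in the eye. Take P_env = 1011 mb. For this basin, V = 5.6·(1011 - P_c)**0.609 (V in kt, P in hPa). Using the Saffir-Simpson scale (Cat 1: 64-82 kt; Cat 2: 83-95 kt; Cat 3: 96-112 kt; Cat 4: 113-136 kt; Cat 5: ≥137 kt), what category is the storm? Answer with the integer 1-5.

3

ΔP = 1011 − 891 = 120 mb.
V ≈ 5.6 × 120^0.609 = 5.6 × 18.46 ≈ 103 kt.
103 kt falls in the Category 3 band.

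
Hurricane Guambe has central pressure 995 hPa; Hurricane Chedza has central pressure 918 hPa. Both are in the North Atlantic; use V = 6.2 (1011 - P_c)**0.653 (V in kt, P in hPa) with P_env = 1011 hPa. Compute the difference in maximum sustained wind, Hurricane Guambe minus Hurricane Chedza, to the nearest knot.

Hurricane Guambe: ΔP = 16; V ≈ 6.2 × 16^0.653 ≈ 37.90 kt.
Hurricane Chedza: ΔP = 93; V ≈ 6.2 × 93^0.653 ≈ 119.62 kt.
Difference ≈ 37.90 − 119.62 = -81.72 → -82 kt.

-82 kt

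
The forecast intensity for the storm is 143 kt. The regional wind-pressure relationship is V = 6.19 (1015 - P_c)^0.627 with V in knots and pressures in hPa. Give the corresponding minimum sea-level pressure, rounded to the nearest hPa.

ΔP = (V / 6.19)^(1/0.627) = (143/6.19)^1.595.
143/6.19 = 23.102; 23.102^1.595 ≈ 149.58 hPa.
P_c = 1015 − 149.58 = 865.42 ≈ 865 hPa.

865 hPa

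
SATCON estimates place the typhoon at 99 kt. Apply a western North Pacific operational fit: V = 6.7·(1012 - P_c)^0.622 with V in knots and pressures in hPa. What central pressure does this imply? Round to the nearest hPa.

936 hPa

ΔP = (V / 6.7)^(1/0.622) = (99/6.7)^1.608.
99/6.7 = 14.776; 14.776^1.608 ≈ 75.91 hPa.
P_c = 1012 − 75.91 = 936.09 ≈ 936 hPa.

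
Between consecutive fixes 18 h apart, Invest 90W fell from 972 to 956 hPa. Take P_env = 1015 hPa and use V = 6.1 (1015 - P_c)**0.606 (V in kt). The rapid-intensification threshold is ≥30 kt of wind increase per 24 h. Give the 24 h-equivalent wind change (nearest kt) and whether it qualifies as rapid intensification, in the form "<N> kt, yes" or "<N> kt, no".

V₁: ΔP = 43, V ≈ 6.1 × 43^0.606 ≈ 59.60 kt.
V₂: ΔP = 59, V ≈ 6.1 × 59^0.606 ≈ 72.19 kt.
ΔV over 18 h = 12.59 kt → 24 h equivalent = 12.59 × 24/18 ≈ 16.79 kt.
17 kt < 30 kt ⇒ not rapid intensification.

17 kt, no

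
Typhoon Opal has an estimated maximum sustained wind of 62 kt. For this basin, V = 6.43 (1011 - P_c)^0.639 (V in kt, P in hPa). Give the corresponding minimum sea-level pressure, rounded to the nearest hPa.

976 hPa

ΔP = (V / 6.43)^(1/0.639) = (62/6.43)^1.565.
62/6.43 = 9.642; 9.642^1.565 ≈ 34.69 hPa.
P_c = 1011 − 34.69 = 976.31 ≈ 976 hPa.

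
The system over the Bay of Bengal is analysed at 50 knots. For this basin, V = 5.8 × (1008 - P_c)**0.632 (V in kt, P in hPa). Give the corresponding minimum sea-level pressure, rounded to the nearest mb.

978 mb

ΔP = (V / 5.8)^(1/0.632) = (50/5.8)^1.582.
50/5.8 = 8.621; 8.621^1.582 ≈ 30.22 mb.
P_c = 1008 − 30.22 = 977.78 ≈ 978 mb.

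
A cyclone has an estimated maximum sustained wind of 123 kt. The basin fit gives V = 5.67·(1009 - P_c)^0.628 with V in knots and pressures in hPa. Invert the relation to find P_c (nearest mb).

ΔP = (V / 5.67)^(1/0.628) = (123/5.67)^1.592.
123/5.67 = 21.693; 21.693^1.592 ≈ 134.25 mb.
P_c = 1009 − 134.25 = 874.75 ≈ 875 mb.

875 mb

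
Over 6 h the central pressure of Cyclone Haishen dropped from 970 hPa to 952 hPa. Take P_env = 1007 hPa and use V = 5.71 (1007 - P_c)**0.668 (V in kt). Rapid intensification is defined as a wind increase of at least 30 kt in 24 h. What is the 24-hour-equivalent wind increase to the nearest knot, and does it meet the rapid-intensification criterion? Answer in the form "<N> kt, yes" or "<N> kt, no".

77 kt, yes

V₁: ΔP = 37, V ≈ 5.71 × 37^0.668 ≈ 63.71 kt.
V₂: ΔP = 55, V ≈ 5.71 × 55^0.668 ≈ 83.02 kt.
ΔV over 6 h = 19.31 kt → 24 h equivalent = 19.31 × 24/6 ≈ 77.24 kt.
77 kt ≥ 30 kt ⇒ rapid intensification.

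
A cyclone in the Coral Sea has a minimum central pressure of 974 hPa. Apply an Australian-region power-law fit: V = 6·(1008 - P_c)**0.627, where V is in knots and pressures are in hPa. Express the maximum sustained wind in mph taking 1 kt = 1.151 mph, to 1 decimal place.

63.0 mph

ΔP = 1008 − 974 = 34 hPa.
V ≈ 6 × 34^0.627 = 6 × 9.125 ≈ 54.751 kt.
54.751 × 1.151 ≈ 63.02 mph → 63.0 mph.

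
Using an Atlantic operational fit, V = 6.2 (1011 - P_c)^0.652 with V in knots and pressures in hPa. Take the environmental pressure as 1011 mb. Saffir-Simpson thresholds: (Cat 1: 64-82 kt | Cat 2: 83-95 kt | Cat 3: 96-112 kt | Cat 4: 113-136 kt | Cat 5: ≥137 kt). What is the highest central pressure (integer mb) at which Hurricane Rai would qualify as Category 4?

Category 4 begins at V = 113 kt.
Required ΔP = (113/6.2)^(1/0.652) = 18.226^1.534 ≈ 85.82 mb.
P_c ≤ 1011 − 85.82 = 925.18, so the highest integer P_c is 925 mb.

925 mb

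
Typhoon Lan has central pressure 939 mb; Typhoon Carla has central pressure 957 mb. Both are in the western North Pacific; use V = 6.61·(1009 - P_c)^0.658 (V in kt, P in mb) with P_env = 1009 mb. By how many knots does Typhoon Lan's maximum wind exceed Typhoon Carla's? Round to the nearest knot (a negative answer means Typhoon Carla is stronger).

19 kt

Typhoon Lan: ΔP = 70; V ≈ 6.61 × 70^0.658 ≈ 108.21 kt.
Typhoon Carla: ΔP = 52; V ≈ 6.61 × 52^0.658 ≈ 88.99 kt.
Difference ≈ 108.21 − 88.99 = 19.22 → 19 kt.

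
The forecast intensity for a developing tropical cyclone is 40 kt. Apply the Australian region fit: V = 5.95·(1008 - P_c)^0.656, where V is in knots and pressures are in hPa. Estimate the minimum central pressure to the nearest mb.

ΔP = (V / 5.95)^(1/0.656) = (40/5.95)^1.524.
40/5.95 = 6.723; 6.723^1.524 ≈ 18.26 mb.
P_c = 1008 − 18.26 = 989.74 ≈ 990 mb.

990 mb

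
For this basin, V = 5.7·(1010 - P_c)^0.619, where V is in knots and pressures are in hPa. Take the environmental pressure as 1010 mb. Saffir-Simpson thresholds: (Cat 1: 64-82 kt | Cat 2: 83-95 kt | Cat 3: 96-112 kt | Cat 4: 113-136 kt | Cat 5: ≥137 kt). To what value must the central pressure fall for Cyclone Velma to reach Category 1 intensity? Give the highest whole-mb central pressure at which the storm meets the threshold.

Category 1 begins at V = 64 kt.
Required ΔP = (64/5.7)^(1/0.619) = 11.228^1.616 ≈ 49.75 mb.
P_c ≤ 1010 − 49.75 = 960.25, so the highest integer P_c is 960 mb.

960 mb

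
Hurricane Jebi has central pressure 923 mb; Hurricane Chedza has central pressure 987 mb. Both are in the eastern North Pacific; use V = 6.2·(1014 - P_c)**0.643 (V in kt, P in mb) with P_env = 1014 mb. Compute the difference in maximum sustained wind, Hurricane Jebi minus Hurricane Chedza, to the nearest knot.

Hurricane Jebi: ΔP = 91; V ≈ 6.2 × 91^0.643 ≈ 112.73 kt.
Hurricane Chedza: ΔP = 27; V ≈ 6.2 × 27^0.643 ≈ 51.61 kt.
Difference ≈ 112.73 − 51.61 = 61.12 → 61 kt.

61 kt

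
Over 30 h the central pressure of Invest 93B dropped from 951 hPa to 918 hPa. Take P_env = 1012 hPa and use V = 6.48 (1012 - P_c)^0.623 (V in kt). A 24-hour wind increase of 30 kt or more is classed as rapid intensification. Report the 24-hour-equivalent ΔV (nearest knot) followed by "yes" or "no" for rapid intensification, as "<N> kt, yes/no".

V₁: ΔP = 61, V ≈ 6.48 × 61^0.623 ≈ 83.91 kt.
V₂: ΔP = 94, V ≈ 6.48 × 94^0.623 ≈ 109.86 kt.
ΔV over 30 h = 25.95 kt → 24 h equivalent = 25.95 × 24/30 ≈ 20.76 kt.
21 kt < 30 kt ⇒ not rapid intensification.

21 kt, no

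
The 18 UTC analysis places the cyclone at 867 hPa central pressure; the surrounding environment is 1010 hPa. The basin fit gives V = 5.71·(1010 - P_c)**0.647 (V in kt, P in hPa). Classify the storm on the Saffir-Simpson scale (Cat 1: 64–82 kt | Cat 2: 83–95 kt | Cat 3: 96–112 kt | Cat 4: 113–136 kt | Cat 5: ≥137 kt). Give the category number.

ΔP = 1010 − 867 = 143 hPa.
V ≈ 5.71 × 143^0.647 = 5.71 × 24.80 ≈ 142 kt.
142 kt falls in the Category 5 band.

5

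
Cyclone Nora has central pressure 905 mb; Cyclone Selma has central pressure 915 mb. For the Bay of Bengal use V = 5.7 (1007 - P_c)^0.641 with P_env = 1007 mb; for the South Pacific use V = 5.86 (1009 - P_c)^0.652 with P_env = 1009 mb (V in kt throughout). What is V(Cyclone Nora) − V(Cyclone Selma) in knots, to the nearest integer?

Cyclone Nora: ΔP = 102; V ≈ 5.7 × 102^0.641 ≈ 110.51 kt.
Cyclone Selma: ΔP = 94; V ≈ 5.86 × 94^0.652 ≈ 113.34 kt.
Difference ≈ 110.51 − 113.34 = -2.83 → -3 kt.

-3 kt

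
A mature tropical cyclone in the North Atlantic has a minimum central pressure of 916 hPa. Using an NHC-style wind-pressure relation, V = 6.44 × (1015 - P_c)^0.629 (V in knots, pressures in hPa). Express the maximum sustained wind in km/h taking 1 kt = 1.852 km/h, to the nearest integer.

215 km/h

ΔP = 1015 − 916 = 99 hPa.
V ≈ 6.44 × 99^0.629 = 6.44 × 17.999 ≈ 115.915 kt.
115.915 × 1.852 ≈ 214.67 km/h → 215 km/h.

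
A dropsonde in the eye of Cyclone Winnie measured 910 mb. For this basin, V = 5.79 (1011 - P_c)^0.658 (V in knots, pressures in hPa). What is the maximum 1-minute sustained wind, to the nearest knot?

ΔP = 1011 − 910 = 101 mb.
101^0.658 ≈ 20.837.
V ≈ 5.79 × 20.837 ≈ 120.6 kt.

121 kt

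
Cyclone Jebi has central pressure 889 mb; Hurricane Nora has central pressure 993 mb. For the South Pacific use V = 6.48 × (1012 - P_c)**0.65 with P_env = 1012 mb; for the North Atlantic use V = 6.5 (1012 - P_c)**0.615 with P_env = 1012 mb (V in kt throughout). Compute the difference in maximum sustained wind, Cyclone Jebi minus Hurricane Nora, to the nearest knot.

108 kt

Cyclone Jebi: ΔP = 123; V ≈ 6.48 × 123^0.65 ≈ 147.92 kt.
Hurricane Nora: ΔP = 19; V ≈ 6.5 × 19^0.615 ≈ 39.75 kt.
Difference ≈ 147.92 − 39.75 = 108.17 → 108 kt.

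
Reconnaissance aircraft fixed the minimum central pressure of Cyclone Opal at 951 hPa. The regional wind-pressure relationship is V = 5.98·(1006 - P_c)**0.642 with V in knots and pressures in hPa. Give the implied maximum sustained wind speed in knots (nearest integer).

78 kt

ΔP = 1006 − 951 = 55 hPa.
55^0.642 ≈ 13.101.
V ≈ 5.98 × 13.101 ≈ 78.3 kt.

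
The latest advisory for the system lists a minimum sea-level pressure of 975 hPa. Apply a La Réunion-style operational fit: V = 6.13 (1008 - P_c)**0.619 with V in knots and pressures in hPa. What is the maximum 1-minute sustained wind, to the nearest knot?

ΔP = 1008 − 975 = 33 hPa.
33^0.619 ≈ 8.709.
V ≈ 6.13 × 8.709 ≈ 53.4 kt.

53 kt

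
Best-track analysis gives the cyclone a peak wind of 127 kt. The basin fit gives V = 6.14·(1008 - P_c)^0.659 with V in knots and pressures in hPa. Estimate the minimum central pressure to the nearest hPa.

ΔP = (V / 6.14)^(1/0.659) = (127/6.14)^1.517.
127/6.14 = 20.684; 20.684^1.517 ≈ 99.18 hPa.
P_c = 1008 − 99.18 = 908.82 ≈ 909 hPa.

909 hPa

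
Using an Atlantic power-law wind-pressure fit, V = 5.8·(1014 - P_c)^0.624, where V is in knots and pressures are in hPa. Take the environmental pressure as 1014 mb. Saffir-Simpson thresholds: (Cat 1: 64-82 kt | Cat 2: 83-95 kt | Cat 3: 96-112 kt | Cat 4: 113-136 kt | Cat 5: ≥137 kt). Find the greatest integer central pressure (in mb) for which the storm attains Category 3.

924 mb

Category 3 begins at V = 96 kt.
Required ΔP = (96/5.8)^(1/0.624) = 16.552^1.603 ≈ 89.80 mb.
P_c ≤ 1014 − 89.80 = 924.20, so the highest integer P_c is 924 mb.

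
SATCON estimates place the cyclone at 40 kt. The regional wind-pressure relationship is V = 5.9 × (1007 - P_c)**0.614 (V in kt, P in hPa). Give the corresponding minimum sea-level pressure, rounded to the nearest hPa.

ΔP = (V / 5.9)^(1/0.614) = (40/5.9)^1.629.
40/5.9 = 6.780; 6.780^1.629 ≈ 22.58 hPa.
P_c = 1007 − 22.58 = 984.42 ≈ 984 hPa.

984 hPa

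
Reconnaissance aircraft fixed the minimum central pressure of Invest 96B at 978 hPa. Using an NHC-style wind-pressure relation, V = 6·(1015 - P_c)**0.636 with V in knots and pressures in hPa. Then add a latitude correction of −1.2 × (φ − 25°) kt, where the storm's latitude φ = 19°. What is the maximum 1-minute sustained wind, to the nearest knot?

67 kt

ΔP = 1015 − 978 = 37 hPa.
37^0.636 ≈ 9.940.
V ≈ 6 × 9.940 ≈ 59.6 kt.
Latitude correction: −1.2 × (19 − 25) = 7.2 kt.
Corrected V ≈ 66.8 kt → 67 kt.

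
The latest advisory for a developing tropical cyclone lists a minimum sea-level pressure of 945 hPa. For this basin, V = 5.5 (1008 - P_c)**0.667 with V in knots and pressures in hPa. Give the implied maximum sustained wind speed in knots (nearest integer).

ΔP = 1008 − 945 = 63 hPa.
63^0.667 ≈ 15.855.
V ≈ 5.5 × 15.855 ≈ 87.2 kt.

87 kt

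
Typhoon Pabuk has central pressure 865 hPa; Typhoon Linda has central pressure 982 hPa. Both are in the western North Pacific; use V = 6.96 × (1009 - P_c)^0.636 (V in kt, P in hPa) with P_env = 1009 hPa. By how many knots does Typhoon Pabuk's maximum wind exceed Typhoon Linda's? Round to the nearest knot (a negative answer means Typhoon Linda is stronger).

108 kt

Typhoon Pabuk: ΔP = 144; V ≈ 6.96 × 144^0.636 ≈ 164.18 kt.
Typhoon Linda: ΔP = 27; V ≈ 6.96 × 27^0.636 ≈ 56.62 kt.
Difference ≈ 164.18 − 56.62 = 107.56 → 108 kt.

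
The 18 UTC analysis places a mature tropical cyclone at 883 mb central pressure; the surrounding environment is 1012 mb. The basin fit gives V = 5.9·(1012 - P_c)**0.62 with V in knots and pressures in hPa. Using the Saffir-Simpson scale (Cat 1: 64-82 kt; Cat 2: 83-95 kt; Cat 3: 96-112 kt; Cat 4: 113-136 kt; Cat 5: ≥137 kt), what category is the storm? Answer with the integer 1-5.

4

ΔP = 1012 − 883 = 129 mb.
V ≈ 5.9 × 129^0.62 = 5.9 × 20.35 ≈ 120 kt.
120 kt falls in the Category 4 band.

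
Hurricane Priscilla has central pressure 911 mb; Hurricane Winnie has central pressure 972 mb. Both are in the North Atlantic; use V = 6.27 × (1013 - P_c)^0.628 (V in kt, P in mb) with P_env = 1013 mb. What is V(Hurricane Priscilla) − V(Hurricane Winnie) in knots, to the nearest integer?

Hurricane Priscilla: ΔP = 102; V ≈ 6.27 × 102^0.628 ≈ 114.46 kt.
Hurricane Winnie: ΔP = 41; V ≈ 6.27 × 41^0.628 ≈ 64.58 kt.
Difference ≈ 114.46 − 64.58 = 49.88 → 50 kt.

50 kt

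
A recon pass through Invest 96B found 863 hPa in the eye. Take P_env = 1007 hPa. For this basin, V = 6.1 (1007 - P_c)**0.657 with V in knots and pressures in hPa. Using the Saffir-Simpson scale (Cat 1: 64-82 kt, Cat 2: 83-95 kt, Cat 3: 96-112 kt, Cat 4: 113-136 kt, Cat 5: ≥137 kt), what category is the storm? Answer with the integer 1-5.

ΔP = 1007 − 863 = 144 hPa.
V ≈ 6.1 × 144^0.657 = 6.1 × 26.18 ≈ 160 kt.
160 kt falls in the Category 5 band.

5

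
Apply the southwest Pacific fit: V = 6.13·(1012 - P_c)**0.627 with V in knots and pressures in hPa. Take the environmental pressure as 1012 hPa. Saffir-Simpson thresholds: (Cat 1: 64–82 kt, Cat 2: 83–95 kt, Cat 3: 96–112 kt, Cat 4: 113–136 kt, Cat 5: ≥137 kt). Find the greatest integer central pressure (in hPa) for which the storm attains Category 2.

Category 2 begins at V = 83 kt.
Required ΔP = (83/6.13)^(1/0.627) = 13.540^1.595 ≈ 63.80 hPa.
P_c ≤ 1012 − 63.80 = 948.20, so the highest integer P_c is 948 hPa.

948 hPa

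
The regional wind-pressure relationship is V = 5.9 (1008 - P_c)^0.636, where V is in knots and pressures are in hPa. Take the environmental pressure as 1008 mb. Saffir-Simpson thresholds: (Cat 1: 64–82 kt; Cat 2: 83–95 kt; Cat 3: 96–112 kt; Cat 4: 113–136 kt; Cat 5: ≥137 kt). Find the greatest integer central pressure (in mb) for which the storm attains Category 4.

Category 4 begins at V = 113 kt.
Required ΔP = (113/5.9)^(1/0.636) = 19.153^1.572 ≈ 103.77 mb.
P_c ≤ 1008 − 103.77 = 904.23, so the highest integer P_c is 904 mb.

904 mb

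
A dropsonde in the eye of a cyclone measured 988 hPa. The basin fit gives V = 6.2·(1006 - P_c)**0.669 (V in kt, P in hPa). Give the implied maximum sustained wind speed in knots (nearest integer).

43 kt

ΔP = 1006 − 988 = 18 hPa.
18^0.669 ≈ 6.915.
V ≈ 6.2 × 6.915 ≈ 42.9 kt.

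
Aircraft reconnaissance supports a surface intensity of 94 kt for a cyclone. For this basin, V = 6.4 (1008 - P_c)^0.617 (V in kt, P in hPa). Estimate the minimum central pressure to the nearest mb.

930 mb

ΔP = (V / 6.4)^(1/0.617) = (94/6.4)^1.621.
94/6.4 = 14.688; 14.688^1.621 ≈ 77.86 mb.
P_c = 1008 − 77.86 = 930.14 ≈ 930 mb.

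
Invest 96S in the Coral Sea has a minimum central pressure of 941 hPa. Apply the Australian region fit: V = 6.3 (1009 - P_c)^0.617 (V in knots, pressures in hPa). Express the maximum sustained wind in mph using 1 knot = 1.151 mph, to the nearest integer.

98 mph

ΔP = 1009 − 941 = 68 hPa.
V ≈ 6.3 × 68^0.617 = 6.3 × 13.510 ≈ 85.114 kt.
85.114 × 1.151 ≈ 97.97 mph → 98 mph.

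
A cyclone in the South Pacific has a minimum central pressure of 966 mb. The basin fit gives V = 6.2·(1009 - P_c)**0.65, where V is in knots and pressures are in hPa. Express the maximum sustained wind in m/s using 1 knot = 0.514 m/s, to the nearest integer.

ΔP = 1009 − 966 = 43 mb.
V ≈ 6.2 × 43^0.65 = 6.2 × 11.528 ≈ 71.474 kt.
71.474 × 0.514 ≈ 36.74 m/s → 37 m/s.

37 m/s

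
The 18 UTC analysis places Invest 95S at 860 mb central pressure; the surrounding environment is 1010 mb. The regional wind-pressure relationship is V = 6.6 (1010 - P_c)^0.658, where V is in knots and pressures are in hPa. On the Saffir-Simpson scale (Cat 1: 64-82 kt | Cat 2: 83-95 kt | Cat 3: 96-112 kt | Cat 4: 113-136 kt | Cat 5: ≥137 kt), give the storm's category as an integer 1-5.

ΔP = 1010 − 860 = 150 mb.
V ≈ 6.6 × 150^0.658 = 6.6 × 27.03 ≈ 178 kt.
178 kt falls in the Category 5 band.

5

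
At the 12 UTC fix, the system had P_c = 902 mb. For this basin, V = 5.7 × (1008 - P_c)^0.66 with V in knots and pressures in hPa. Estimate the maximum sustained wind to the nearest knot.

ΔP = 1008 − 902 = 106 mb.
106^0.66 ≈ 21.712.
V ≈ 5.7 × 21.712 ≈ 123.8 kt.

124 kt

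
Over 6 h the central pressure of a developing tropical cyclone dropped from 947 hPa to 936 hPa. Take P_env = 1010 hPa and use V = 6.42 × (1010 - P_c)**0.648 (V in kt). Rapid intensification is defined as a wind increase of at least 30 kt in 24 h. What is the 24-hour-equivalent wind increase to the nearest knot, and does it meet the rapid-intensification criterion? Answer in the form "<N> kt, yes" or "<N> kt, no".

41 kt, yes

V₁: ΔP = 63, V ≈ 6.42 × 63^0.648 ≈ 94.08 kt.
V₂: ΔP = 74, V ≈ 6.42 × 74^0.648 ≈ 104.42 kt.
ΔV over 6 h = 10.34 kt → 24 h equivalent = 10.34 × 24/6 ≈ 41.36 kt.
41 kt ≥ 30 kt ⇒ rapid intensification.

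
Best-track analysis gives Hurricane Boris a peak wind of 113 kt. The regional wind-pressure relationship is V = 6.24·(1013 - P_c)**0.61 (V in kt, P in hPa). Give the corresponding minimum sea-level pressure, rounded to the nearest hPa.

898 hPa

ΔP = (V / 6.24)^(1/0.61) = (113/6.24)^1.639.
113/6.24 = 18.109; 18.109^1.639 ≈ 115.38 hPa.
P_c = 1013 − 115.38 = 897.62 ≈ 898 hPa.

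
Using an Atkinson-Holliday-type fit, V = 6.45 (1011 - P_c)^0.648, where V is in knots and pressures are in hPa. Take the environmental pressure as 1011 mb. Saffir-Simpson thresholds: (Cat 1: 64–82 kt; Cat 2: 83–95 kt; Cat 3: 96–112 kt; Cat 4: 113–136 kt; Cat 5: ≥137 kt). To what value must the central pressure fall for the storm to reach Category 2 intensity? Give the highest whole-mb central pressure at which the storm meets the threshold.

959 mb

Category 2 begins at V = 83 kt.
Required ΔP = (83/6.45)^(1/0.648) = 12.868^1.543 ≈ 51.55 mb.
P_c ≤ 1011 − 51.55 = 959.45, so the highest integer P_c is 959 mb.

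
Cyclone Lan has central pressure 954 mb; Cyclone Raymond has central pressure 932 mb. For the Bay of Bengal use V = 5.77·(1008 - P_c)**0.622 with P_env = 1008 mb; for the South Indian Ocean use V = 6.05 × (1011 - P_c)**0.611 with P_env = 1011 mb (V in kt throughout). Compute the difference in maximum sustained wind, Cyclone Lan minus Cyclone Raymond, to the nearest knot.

Cyclone Lan: ΔP = 54; V ≈ 5.77 × 54^0.622 ≈ 68.98 kt.
Cyclone Raymond: ΔP = 79; V ≈ 6.05 × 79^0.611 ≈ 87.34 kt.
Difference ≈ 68.98 − 87.34 = -18.36 → -18 kt.

-18 kt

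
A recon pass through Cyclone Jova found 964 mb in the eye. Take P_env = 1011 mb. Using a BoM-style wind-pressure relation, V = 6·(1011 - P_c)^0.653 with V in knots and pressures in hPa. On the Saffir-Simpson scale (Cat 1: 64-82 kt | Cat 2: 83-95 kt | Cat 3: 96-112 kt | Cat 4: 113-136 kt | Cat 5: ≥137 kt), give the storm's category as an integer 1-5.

1

ΔP = 1011 − 964 = 47 mb.
V ≈ 6 × 47^0.653 = 6 × 12.36 ≈ 74 kt.
74 kt falls in the Category 1 band.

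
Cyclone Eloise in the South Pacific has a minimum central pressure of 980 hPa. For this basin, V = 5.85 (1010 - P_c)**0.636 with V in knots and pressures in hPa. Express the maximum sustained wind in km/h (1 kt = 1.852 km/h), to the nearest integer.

ΔP = 1010 − 980 = 30 hPa.
V ≈ 5.85 × 30^0.636 = 5.85 × 8.699 ≈ 50.887 kt.
50.887 × 1.852 ≈ 94.24 km/h → 94 km/h.

94 km/h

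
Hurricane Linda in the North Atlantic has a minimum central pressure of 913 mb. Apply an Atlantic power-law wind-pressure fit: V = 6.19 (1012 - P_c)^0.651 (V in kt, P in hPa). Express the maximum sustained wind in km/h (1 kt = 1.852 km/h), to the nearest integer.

ΔP = 1012 − 913 = 99 mb.
V ≈ 6.19 × 99^0.651 = 6.19 × 19.914 ≈ 123.268 kt.
123.268 × 1.852 ≈ 228.29 km/h → 228 km/h.

228 km/h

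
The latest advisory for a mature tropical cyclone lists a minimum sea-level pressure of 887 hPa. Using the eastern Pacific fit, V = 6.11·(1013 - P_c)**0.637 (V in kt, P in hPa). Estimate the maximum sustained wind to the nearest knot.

133 kt

ΔP = 1013 − 887 = 126 hPa.
126^0.637 ≈ 21.774.
V ≈ 6.11 × 21.774 ≈ 133.0 kt.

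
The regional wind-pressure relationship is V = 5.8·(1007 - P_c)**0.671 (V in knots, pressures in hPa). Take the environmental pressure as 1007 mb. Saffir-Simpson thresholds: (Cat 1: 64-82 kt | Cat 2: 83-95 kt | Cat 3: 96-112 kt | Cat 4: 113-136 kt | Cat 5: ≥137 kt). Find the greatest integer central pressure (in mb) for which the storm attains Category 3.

Category 3 begins at V = 96 kt.
Required ΔP = (96/5.8)^(1/0.671) = 16.552^1.490 ≈ 65.53 mb.
P_c ≤ 1007 − 65.53 = 941.47, so the highest integer P_c is 941 mb.

941 mb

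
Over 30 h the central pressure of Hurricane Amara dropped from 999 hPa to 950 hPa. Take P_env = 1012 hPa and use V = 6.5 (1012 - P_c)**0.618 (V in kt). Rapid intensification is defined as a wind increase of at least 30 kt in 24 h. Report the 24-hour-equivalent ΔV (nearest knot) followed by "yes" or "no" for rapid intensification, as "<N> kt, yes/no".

V₁: ΔP = 13, V ≈ 6.5 × 13^0.618 ≈ 31.72 kt.
V₂: ΔP = 62, V ≈ 6.5 × 62^0.618 ≈ 83.29 kt.
ΔV over 30 h = 51.57 kt → 24 h equivalent = 51.57 × 24/30 ≈ 41.26 kt.
41 kt ≥ 30 kt ⇒ rapid intensification.

41 kt, yes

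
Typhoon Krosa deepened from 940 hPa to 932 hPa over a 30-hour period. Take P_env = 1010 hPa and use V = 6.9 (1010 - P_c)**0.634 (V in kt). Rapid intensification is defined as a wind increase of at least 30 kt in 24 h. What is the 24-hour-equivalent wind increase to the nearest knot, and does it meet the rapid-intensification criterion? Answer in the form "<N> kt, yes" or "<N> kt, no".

6 kt, no

V₁: ΔP = 70, V ≈ 6.9 × 70^0.634 ≈ 102.01 kt.
V₂: ΔP = 78, V ≈ 6.9 × 78^0.634 ≈ 109.25 kt.
ΔV over 30 h = 7.24 kt → 24 h equivalent = 7.24 × 24/30 ≈ 5.79 kt.
6 kt < 30 kt ⇒ not rapid intensification.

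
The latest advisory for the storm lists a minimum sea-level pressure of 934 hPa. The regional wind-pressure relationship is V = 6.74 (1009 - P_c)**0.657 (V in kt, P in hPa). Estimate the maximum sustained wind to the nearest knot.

115 kt

ΔP = 1009 − 934 = 75 hPa.
75^0.657 ≈ 17.057.
V ≈ 6.74 × 17.057 ≈ 115.0 kt.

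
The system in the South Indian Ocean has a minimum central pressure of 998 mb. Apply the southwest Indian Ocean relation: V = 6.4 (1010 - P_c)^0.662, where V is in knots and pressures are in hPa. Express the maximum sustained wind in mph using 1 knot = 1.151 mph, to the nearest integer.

ΔP = 1010 − 998 = 12 mb.
V ≈ 6.4 × 12^0.662 = 6.4 × 5.181 ≈ 33.159 kt.
33.159 × 1.151 ≈ 38.17 mph → 38 mph.

38 mph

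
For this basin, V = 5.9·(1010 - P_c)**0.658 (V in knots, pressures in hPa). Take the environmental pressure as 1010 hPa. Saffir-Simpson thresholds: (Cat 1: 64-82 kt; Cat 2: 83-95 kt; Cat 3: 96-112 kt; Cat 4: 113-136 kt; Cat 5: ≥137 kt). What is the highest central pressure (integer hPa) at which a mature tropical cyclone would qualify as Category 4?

Category 4 begins at V = 113 kt.
Required ΔP = (113/5.9)^(1/0.658) = 19.153^1.520 ≈ 88.85 hPa.
P_c ≤ 1010 − 88.85 = 921.15, so the highest integer P_c is 921 hPa.

921 hPa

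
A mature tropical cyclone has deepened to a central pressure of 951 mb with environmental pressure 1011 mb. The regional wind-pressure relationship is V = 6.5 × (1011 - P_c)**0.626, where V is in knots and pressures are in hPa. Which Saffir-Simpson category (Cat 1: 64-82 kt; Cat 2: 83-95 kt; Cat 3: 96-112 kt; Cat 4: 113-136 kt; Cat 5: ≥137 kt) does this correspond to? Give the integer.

ΔP = 1011 − 951 = 60 mb.
V ≈ 6.5 × 60^0.626 = 6.5 × 12.98 ≈ 84 kt.
84 kt falls in the Category 2 band.

2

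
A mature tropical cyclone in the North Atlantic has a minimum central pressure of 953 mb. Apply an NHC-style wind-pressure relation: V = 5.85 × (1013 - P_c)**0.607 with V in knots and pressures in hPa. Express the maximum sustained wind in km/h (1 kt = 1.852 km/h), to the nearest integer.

130 km/h

ΔP = 1013 − 953 = 60 mb.
V ≈ 5.85 × 60^0.607 = 5.85 × 12.004 ≈ 70.225 kt.
70.225 × 1.852 ≈ 130.06 km/h → 130 km/h.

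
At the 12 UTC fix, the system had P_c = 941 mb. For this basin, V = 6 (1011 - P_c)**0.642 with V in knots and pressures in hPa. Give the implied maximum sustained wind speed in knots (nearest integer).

92 kt

ΔP = 1011 − 941 = 70 mb.
70^0.642 ≈ 15.295.
V ≈ 6 × 15.295 ≈ 91.8 kt.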